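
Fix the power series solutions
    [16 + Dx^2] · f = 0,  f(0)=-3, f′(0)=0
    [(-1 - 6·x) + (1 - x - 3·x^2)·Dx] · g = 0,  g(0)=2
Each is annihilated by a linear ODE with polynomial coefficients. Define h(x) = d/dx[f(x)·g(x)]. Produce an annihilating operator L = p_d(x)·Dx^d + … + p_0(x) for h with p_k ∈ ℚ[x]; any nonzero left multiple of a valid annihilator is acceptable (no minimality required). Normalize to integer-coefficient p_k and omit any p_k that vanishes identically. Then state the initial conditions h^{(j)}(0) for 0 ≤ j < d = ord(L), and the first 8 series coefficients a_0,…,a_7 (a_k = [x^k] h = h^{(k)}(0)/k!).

f: a_k = -3, 0, 24, 0, -32, 0, 256/15, 0, …
g: a_k = 2, 2, 8, 14, 38, 80, 194, 434, …
L₀ := L_f ⊗_s L_g (sym. prod.), ord ≤ 2.
h=h₀': d/dx-closure on L₀ ⇒ L.
L = (-26 - 256·x - 640·x^2 + 768·x^3 + 1152·x^4) + (-7 - 26·x + 144·x^2 + 288·x^3)·Dx + (5 - 13·x - 31·x^2 + 48·x^3 + 72·x^4)·Dx^2  (order 2).
h: a_k = -6, 48, 18, 56, 160, 3244/5, 21434/15, 435776/105, …
ICs: h(0) = -6, h′(0) = 48.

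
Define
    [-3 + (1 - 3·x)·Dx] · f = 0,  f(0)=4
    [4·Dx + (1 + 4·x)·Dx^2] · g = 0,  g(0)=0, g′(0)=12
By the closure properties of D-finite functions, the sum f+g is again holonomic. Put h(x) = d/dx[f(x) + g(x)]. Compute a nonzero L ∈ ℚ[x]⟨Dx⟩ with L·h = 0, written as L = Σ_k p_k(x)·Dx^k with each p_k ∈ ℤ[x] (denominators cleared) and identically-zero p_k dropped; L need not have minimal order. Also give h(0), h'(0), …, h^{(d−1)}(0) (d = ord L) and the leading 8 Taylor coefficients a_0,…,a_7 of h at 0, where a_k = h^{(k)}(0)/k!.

L = (204 + 144·x) + (11 + 312·x + 288·x^2)·Dx + (-5 - 11·x + 54·x^2 + 72·x^3)·Dx^2  (order 2).
h: a_k = 24, 24, 516, 528, 7932, 5208, 110388, 13344, …
ICs: h(0) = 24, h′(0) = 24.

f: a_k = 4, 12, 36, 108, 324, 972, 2916, 8748, …
g: a_k = 0, 12, -24, 64, -192, 3072/5, -2048, 49152/7, …
Sum ⇒ L₀ = lclm(L_f,L_g) in ℚ(x)⟨Dx⟩.
Differentiate: ansatz ord ≤ ord L₀ ⇒ L.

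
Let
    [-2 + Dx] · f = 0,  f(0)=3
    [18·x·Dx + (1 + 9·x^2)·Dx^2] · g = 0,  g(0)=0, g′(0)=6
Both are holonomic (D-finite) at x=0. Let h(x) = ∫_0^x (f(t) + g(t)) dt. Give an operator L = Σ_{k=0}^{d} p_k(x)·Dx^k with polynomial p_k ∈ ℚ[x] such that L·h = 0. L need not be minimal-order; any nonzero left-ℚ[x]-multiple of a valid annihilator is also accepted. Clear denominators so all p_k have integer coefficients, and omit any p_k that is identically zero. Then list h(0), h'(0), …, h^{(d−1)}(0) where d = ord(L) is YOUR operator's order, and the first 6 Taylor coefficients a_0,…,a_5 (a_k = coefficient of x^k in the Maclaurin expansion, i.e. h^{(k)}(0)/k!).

f: a_k = 3, 6, 6, 4, 2, 4/5, …
g: a_k = 0, 6, 0, -18, 0, 486/5, …
Weyl lclm of L_f,L_g ⇒ L₀ (ord ≤ 3).
h=∫₀ˣh₀: take L = L₀·Dx.
L = (18 - 36·x - 486·x^2 - 324·x^3)·Dx^2 + (-11 + 207·x^2 - 162·x^4)·Dx^3 + (1 + 9·x + 18·x^2 + 81·x^3 + 81·x^4)·Dx^4  (order 4).
h: a_k = 0, 3, 6, 2, -7/2, 2/5, …
ICs: h(0) = 0, h′(0) = 3, h′′(0) = 12, h′′′(0) = 12.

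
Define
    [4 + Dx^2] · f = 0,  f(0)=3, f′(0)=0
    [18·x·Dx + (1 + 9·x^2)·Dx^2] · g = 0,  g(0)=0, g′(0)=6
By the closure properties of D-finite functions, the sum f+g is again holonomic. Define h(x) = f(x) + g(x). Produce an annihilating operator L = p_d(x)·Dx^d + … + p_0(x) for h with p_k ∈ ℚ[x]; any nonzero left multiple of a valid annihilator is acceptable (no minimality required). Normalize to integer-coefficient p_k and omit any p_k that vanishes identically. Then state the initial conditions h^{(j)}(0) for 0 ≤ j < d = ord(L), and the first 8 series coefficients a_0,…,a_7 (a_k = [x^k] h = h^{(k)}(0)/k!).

f: a_k = 3, 0, -6, 0, 2, 0, -4/15, 0, …
g: a_k = 0, 6, 0, -18, 0, 486/5, 0, -4374/7, …
L₀ := lclm(L_f,L_g); ord L₀ ≤ 2+2.
L = (-3744·x + 37584·x^3 + 11664·x^5)·Dx + (-28 + 864·x^2 + 10692·x^4 + 5832·x^6)·Dx^2 + (-936·x + 9396·x^3 + 2916·x^5)·Dx^3 + (-7 + 216·x^2 + 2673·x^4 + 1458·x^6)·Dx^4  (order 4).
h: a_k = 3, 6, -6, -18, 2, 486/5, -4/15, -4374/7, …
ICs: h(0) = 3, h′(0) = 6, h′′(0) = -12, h′′′(0) = -108.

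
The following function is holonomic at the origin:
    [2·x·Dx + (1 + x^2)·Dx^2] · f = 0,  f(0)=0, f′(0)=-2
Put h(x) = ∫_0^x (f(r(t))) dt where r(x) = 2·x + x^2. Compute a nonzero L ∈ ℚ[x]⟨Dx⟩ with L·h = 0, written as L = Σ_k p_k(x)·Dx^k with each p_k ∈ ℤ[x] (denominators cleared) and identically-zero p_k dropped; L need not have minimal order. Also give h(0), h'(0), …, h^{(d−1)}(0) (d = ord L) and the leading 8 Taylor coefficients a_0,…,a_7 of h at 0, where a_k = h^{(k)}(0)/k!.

L = (-1 + 8·x + 16·x^2 + 12·x^3 + 3·x^4)·Dx^2 + (1 + x + 4·x^2 + 8·x^3 + 5·x^4 + x^5)·Dx^3  (order 3).
h: a_k = 0, 0, -2, -2/3, 4/3, 8/5, -22/15, -94/21, …
ICs: h(0) = 0, h′(0) = 0, h′′(0) = -4.

f: a_k = 0, -2, 0, 2/3, 0, -2/5, 0, 2/7, …
L₀ from L_f via x↦r, Dx↦r'^{-1}Dx.
∫: right-multiply L₀ by Dx.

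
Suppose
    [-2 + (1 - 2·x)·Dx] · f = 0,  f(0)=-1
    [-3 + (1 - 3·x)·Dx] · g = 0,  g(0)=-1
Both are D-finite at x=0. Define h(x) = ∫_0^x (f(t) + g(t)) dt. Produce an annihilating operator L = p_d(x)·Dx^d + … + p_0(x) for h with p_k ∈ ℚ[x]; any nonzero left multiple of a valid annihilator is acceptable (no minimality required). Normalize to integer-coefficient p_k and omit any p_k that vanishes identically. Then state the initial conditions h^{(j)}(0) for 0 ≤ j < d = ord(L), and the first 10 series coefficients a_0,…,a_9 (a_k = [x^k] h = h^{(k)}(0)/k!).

f: a_k = -1, -2, -4, -8, -16, -32, -64, -128, -256, -512, …
g: a_k = -1, -3, -9, -27, -81, -243, -729, -2187, -6561, -19683, …
f+g: L₀ = lclm(L_f,L_g), ord ≤ 1+1.
h=∫₀ˣh₀: take L = L₀·Dx.
L = -12·Dx + (10 - 24·x)·Dx^2 + (-1 + 5·x - 6·x^2)·Dx^3  (order 3).
h: a_k = 0, -2, -5/2, -13/3, -35/4, -97/5, -275/6, -793/7, -2315/8, -6817/9, …
ICs: h(0) = 0, h′(0) = -2, h′′(0) = -5.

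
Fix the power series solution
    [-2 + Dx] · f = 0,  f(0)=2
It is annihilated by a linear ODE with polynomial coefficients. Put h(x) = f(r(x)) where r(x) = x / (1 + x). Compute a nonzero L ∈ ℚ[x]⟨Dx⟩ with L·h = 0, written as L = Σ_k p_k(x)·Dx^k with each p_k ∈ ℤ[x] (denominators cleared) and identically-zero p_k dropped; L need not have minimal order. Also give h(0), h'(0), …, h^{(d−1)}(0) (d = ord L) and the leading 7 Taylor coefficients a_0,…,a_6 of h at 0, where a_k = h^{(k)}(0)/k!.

f: a_k = 2, 4, 4, 8/3, 4/3, 8/15, 8/45, …
h₀=f(r): pull back L_f along r ⇒ L₀.
L = -2 + (1 + 2·x + x^2)·Dx  (order 1).
h: a_k = 2, 4, 0, -4/3, 4/3, -4/5, 8/45, …
ICs: h(0) = 2.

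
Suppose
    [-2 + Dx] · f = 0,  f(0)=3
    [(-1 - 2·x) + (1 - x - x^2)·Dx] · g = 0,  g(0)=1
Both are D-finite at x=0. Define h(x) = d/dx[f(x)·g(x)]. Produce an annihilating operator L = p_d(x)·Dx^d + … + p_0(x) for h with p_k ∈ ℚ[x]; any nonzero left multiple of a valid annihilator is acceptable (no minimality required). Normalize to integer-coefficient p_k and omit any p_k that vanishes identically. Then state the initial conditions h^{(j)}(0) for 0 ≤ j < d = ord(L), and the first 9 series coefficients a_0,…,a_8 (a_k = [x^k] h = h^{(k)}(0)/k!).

L = (12 + 2·x - 10·x^2 + 4·x^4) + (-3 + 3·x + 5·x^2 - 2·x^3 - 2·x^4)·Dx  (order 1).
h: a_k = 9, 36, 93, 204, 414, 4022/5, 7593/5, 98288/35, 536737/105, …
ICs: h(0) = 9.

f: a_k = 3, 6, 6, 4, 2, 4/5, 4/15, 8/105, 2/105, …
g: a_k = 1, 1, 2, 3, 5, 8, 13, 21, 34, …
L₀ := L_f ⊗_s L_g (sym. prod.), ord ≤ 1.
Derive L from L₀ (diff closure).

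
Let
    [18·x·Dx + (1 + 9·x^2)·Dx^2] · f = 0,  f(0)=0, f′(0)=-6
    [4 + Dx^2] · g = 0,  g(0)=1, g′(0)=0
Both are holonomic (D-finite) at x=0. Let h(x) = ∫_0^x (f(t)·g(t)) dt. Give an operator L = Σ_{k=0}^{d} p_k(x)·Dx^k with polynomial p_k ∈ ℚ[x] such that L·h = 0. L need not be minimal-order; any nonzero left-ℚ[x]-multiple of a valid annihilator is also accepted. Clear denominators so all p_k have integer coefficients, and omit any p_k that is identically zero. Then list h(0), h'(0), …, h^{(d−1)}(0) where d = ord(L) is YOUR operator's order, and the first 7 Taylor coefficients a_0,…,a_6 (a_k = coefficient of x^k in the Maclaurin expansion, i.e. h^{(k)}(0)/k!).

L = (2080 + 50256·x^2 + 89424·x^4 + 186624·x^6 + 419904·x^8)·Dx + (3168·x + 38880·x^3 + 139968·x^5 + 419904·x^7)·Dx^2 + (572 + 13788·x^2 + 33048·x^4 + 93312·x^6 + 209952·x^8)·Dx^3 + (792·x + 9720·x^3 + 34992·x^5 + 104976·x^7)·Dx^4 + (13 + 306·x^2 + 2673·x^4 + 11664·x^6 + 26244·x^8)·Dx^5  (order 5).
h: a_k = 0, 0, -3, 0, 15/2, 0, -343/15, …
ICs: h(0) = 0, h′(0) = 0, h′′(0) = -6, h′′′(0) = 0, h′′′′(0) = 180.

f: a_k = 0, -6, 0, 18, 0, -486/5, 0, …
g: a_k = 1, 0, -2, 0, 2/3, 0, -4/45, …
f·g: L₀ = L_f ⊗_s L_g, ord ≤ 2·2.
Integrate: L := L₀·Dx.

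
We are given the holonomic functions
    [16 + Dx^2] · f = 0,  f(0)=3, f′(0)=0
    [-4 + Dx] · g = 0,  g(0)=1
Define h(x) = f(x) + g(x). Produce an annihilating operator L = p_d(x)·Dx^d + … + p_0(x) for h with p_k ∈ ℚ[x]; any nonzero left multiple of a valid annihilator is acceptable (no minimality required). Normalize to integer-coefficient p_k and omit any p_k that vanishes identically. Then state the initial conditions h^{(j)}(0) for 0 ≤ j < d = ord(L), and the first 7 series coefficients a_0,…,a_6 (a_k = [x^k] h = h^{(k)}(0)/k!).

f: a_k = 3, 0, -24, 0, 32, 0, -256/15, …
g: a_k = 1, 4, 8, 32/3, 32/3, 128/15, 256/45, …
h₀=f+g: left-lcm gives L₀, ord ≤ 3.
L = -64 + 16·Dx - 4·Dx^2 + Dx^3  (order 3).
h: a_k = 4, 4, -16, 32/3, 128/3, 128/15, -512/45, …
ICs: h(0) = 4, h′(0) = 4, h′′(0) = -32.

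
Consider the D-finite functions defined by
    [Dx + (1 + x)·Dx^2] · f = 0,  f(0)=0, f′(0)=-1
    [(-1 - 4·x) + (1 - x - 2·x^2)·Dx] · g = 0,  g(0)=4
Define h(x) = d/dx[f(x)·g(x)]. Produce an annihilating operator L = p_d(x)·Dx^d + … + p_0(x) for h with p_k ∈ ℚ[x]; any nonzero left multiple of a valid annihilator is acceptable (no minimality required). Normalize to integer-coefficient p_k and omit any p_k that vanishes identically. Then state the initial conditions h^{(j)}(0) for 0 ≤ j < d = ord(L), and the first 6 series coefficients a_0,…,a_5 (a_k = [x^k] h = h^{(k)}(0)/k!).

f: a_k = 0, -1, 1/2, -1/3, 1/4, -1/5, …
g: a_k = 4, 4, 12, 20, 44, 84, …
Product ⇒ symmetric product L₀, ord ≤ 2.
h=h₀': d/dx-closure on L₀ ⇒ L.
L = (72 + 180·x + 144·x^2) + (13 + 93·x + 192·x^2 + 112·x^3)·Dx + (-5 - 8·x + 15·x^2 + 34·x^3 + 16·x^4)·Dx^2  (order 2).
h: a_k = -4, -4, -34, -172/3, -189, -1974/5, …
ICs: h(0) = -4, h′(0) = -4.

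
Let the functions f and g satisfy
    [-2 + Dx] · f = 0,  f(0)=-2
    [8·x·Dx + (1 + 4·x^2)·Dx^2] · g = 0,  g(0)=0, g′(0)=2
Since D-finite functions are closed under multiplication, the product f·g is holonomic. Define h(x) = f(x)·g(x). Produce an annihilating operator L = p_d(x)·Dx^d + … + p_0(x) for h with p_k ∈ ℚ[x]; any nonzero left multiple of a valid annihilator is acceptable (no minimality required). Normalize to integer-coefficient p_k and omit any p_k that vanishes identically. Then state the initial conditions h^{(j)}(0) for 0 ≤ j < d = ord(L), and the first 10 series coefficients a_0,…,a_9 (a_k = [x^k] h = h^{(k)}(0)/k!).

L = (4 - 16·x + 16·x^2) + (-4 + 8·x - 16·x^2)·Dx + (1 + 4·x^2)·Dx^2  (order 2).
h: a_k = 0, -4, -8, -8/3, 16/3, -24/5, -176/9, 496/35, 3616/63, -9208/189, …
ICs: h(0) = 0, h′(0) = -4.

f: a_k = -2, -4, -4, -8/3, -4/3, -8/15, -8/45, -16/315, -4/315, -8/2835, …
g: a_k = 0, 2, 0, -8/3, 0, 32/5, 0, -128/7, 0, 512/9, …
L₀ := L_f ⊗_s L_g (sym. prod.), ord ≤ 2.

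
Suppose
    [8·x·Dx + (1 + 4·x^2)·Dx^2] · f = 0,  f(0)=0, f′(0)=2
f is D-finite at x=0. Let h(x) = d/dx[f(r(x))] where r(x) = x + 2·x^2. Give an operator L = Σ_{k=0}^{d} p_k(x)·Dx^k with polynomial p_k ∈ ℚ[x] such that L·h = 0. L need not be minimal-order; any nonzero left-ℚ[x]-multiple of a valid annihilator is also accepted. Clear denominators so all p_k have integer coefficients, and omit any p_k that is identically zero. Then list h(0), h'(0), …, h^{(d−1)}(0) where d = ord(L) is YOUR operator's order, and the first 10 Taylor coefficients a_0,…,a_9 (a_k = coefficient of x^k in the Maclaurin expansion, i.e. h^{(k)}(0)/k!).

L = (-4 + 8·x + 64·x^2 + 192·x^3 + 192·x^4) + (1 + 4·x + 4·x^2 + 32·x^3 + 80·x^4 + 64·x^5)·Dx  (order 1).
h: a_k = 2, 8, -8, -64, -128, 256, 1664, 2048, -8704, -38912, …
ICs: h(0) = 2.

f: a_k = 0, 2, 0, -8/3, 0, 32/5, 0, -128/7, 0, 512/9, …
Change of var in L_f (x↦r) gives L₀.
h=h₀': d/dx-closure on L₀ ⇒ L.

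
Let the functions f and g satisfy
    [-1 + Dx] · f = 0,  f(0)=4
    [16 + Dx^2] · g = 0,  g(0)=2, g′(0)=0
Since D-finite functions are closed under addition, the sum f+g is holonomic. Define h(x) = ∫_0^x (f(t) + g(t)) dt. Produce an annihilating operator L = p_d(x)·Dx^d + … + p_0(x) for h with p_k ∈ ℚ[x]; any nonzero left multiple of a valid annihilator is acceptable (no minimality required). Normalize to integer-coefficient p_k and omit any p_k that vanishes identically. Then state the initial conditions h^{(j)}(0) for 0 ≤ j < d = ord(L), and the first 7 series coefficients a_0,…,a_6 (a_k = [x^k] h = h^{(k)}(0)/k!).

L = -16·Dx + 16·Dx^2 - Dx^3 + Dx^4  (order 4).
h: a_k = 0, 6, 2, -14/3, 1/6, 43/10, 1/180, …
ICs: h(0) = 0, h′(0) = 6, h′′(0) = 4, h′′′(0) = -28.

f: a_k = 4, 4, 2, 2/3, 1/6, 1/30, 1/180, …
g: a_k = 2, 0, -16, 0, 64/3, 0, -512/45, …
Weyl lclm of L_f,L_g ⇒ L₀ (ord ≤ 3).
∫: right-multiply L₀ by Dx.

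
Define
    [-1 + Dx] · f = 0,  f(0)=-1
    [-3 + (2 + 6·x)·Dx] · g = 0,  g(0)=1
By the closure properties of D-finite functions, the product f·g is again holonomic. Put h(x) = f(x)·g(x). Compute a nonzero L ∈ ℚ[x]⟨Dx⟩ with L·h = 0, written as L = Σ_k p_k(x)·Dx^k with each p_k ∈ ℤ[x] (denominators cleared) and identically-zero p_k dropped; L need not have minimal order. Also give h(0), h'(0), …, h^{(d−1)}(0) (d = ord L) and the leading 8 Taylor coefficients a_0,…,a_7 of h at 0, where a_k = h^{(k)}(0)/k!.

L = (-5 - 6·x) + (2 + 6·x)·Dx  (order 1).
h: a_k = -1, -5/2, -7/8, -71/48, 671/384, -16157/3840, 88837/9216, -14933039/645120, …
ICs: h(0) = -1.

f: a_k = -1, -1, -1/2, -1/6, -1/24, -1/120, -1/720, -1/5040, …
g: a_k = 1, 3/2, -9/8, 27/16, -405/128, 1701/256, -15309/1024, 72171/2048, …
h₀=f·g: eliminate ⇒ L₀, order ≤ 1·1.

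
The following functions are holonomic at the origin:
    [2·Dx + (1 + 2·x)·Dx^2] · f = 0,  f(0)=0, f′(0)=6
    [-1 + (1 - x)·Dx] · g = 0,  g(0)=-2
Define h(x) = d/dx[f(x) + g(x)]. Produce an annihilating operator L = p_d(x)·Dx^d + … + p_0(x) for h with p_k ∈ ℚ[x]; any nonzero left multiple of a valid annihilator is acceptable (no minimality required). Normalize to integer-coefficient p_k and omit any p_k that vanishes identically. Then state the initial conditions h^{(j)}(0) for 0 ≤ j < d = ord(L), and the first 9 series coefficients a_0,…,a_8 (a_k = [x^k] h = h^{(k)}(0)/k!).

f: a_k = 0, 6, -6, 8, -12, 96/5, -32, 384/7, -96, …
g: a_k = -2, -2, -2, -2, -2, -2, -2, -2, -2, …
h₀=f+g: left-lcm gives L₀, ord ≤ 3.
h₀' ⇒ L via d/dx closure of L₀.
L = (-14 - 4·x) + (1 - 20·x - 8·x^2)·Dx + (2 + 3·x - 3·x^2 - 2·x^3)·Dx^2  (order 2).
h: a_k = 4, -16, 18, -56, 86, -204, 370, -784, 1518, …
ICs: h(0) = 4, h′(0) = -16.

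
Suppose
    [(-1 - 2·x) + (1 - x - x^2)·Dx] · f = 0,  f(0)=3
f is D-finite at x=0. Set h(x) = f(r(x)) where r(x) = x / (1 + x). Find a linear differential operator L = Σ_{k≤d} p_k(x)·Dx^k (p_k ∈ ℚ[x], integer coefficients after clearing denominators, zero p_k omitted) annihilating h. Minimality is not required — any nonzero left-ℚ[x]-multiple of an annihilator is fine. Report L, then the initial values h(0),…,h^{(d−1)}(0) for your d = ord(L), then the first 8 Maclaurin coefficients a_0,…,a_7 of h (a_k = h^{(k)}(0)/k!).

f: a_k = 3, 3, 6, 9, 15, 24, 39, 63, …
h₀=f(r): pull back L_f along r ⇒ L₀.
L = (1 + 3·x) + (-1 - 2·x + x^3)·Dx  (order 1).
h: a_k = 3, 3, 3, 0, 3, -3, 6, -9, …
ICs: h(0) = 3.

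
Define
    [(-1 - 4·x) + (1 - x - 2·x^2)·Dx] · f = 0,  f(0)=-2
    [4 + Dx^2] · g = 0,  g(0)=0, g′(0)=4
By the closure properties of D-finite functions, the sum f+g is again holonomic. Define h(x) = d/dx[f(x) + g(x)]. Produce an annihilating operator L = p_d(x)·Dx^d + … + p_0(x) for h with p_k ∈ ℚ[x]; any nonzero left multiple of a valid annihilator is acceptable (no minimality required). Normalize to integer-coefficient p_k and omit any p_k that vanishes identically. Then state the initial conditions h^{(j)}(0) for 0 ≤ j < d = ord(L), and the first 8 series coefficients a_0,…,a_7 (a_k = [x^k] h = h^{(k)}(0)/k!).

f: a_k = -2, -2, -6, -10, -22, -42, -86, -170, …
g: a_k = 0, 4, 0, -8/3, 0, 8/15, 0, -16/315, …
L₀ := lclm(L_f,L_g); ord L₀ ≤ 1+2.
Derive L from L₀ (diff closure).
L = (576 + 2400·x + 5616·x^2 + 3360·x^3 + 3840·x^4 + 1152·x^5 + 768·x^6) + (-68 - 236·x + 240·x^2 + 488·x^3 + 560·x^4 + 672·x^5 + 448·x^6 + 256·x^7)·Dx + (144 + 600·x + 1404·x^2 + 840·x^3 + 960·x^4 + 288·x^5 + 192·x^6)·Dx^2 + (-17 - 59·x + 60·x^2 + 122·x^3 + 140·x^4 + 168·x^5 + 112·x^6 + 64·x^7)·Dx^3  (order 3).
h: a_k = 2, -12, -38, -88, -622/3, -516, -53566/45, -2736, …
ICs: h(0) = 2, h′(0) = -12, h′′(0) = -76.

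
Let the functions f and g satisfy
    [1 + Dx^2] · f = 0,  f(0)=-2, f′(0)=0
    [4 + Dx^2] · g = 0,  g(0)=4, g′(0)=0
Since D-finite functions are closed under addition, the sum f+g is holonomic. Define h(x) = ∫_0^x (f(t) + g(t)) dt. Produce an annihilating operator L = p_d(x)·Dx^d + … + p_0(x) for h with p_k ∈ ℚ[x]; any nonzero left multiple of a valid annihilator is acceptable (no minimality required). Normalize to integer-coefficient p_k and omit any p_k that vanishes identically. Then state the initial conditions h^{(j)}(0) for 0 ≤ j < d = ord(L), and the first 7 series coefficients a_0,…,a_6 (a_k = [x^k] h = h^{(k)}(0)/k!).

L = 4·Dx + 5·Dx^3 + Dx^5  (order 5).
h: a_k = 0, 2, 0, -7/3, 0, 31/60, 0, …
ICs: h(0) = 0, h′(0) = 2, h′′(0) = 0, h′′′(0) = -14, h′′′′(0) = 0.

f: a_k = -2, 0, 1, 0, -1/12, 0, 1/360, …
g: a_k = 4, 0, -8, 0, 8/3, 0, -16/45, …
h₀=f+g: left-lcm gives L₀, ord ≤ 4.
h=∫₀ˣh₀: take L = L₀·Dx.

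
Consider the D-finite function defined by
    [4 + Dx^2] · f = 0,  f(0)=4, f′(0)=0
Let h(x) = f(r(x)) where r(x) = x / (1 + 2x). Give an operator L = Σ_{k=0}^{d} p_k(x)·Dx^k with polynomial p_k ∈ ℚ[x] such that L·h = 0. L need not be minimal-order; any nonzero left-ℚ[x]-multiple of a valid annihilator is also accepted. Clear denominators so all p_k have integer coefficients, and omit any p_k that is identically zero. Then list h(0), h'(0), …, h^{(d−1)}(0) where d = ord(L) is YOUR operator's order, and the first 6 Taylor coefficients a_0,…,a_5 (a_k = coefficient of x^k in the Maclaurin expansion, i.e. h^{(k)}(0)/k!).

L = 4 + (4 + 24·x + 48·x^2 + 32·x^3)·Dx + (1 + 8·x + 24·x^2 + 32·x^3 + 16·x^4)·Dx^2  (order 2).
h: a_k = 4, 0, -8, 32, -280/3, 704/3, …
ICs: h(0) = 4, h′(0) = 0.

f: a_k = 4, 0, -8, 0, 8/3, 0, …
L₀ from L_f via x↦r, Dx↦r'^{-1}Dx.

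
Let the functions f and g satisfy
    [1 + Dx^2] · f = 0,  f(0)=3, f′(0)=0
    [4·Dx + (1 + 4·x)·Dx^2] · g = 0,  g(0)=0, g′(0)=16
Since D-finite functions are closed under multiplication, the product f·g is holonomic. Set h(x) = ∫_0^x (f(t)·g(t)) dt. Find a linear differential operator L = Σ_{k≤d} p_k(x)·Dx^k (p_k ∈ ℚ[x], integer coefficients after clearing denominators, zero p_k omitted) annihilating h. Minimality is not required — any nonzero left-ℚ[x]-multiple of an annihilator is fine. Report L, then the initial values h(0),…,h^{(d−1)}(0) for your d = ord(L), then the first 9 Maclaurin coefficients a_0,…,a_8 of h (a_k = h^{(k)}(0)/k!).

L = (-147 - 144·x - 224·x^2 + 256·x^3 + 256·x^4)·Dx + (-56 - 160·x + 384·x^2 + 512·x^3)·Dx^2 + (-150 - 160·x - 192·x^2 + 512·x^3 + 512·x^4)·Dx^3 + (-56 - 160·x + 384·x^2 + 512·x^3)·Dx^4 + (-3 - 16·x + 32·x^2 + 256·x^3 + 256·x^4)·Dx^5  (order 5).
h: a_k = 0, 0, 24, -32, 58, -144, 1943/5, -1116, 940403/280, …
ICs: h(0) = 0, h′(0) = 0, h′′(0) = 48, h′′′(0) = -192, h′′′′(0) = 1392.

f: a_k = 3, 0, -3/2, 0, 1/8, 0, -1/240, 0, 1/13440, …
g: a_k = 0, 16, -32, 256/3, -256, 4096/5, -8192/3, 65536/7, -32768, …
f·g: L₀ = L_f ⊗_s L_g, ord ≤ 2·2.
h=∫₀ˣh₀: take L = L₀·Dx.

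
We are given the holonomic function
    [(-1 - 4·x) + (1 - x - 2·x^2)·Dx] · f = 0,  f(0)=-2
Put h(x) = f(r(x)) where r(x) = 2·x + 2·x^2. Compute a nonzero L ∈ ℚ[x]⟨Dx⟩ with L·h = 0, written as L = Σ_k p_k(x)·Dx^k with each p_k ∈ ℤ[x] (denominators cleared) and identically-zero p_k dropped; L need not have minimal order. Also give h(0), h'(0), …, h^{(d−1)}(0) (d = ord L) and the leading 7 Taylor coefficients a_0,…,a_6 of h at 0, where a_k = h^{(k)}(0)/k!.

f: a_k = -2, -2, -6, -10, -22, -42, -86, …
h₀=f(r): pull back L_f along r ⇒ L₀.
L = (2 + 20·x + 48·x^2 + 32·x^3) + (-1 + 2·x + 10·x^2 + 16·x^3 + 8·x^4)·Dx  (order 1).
h: a_k = -2, -4, -28, -128, -616, -2992, -14416, …
ICs: h(0) = -2.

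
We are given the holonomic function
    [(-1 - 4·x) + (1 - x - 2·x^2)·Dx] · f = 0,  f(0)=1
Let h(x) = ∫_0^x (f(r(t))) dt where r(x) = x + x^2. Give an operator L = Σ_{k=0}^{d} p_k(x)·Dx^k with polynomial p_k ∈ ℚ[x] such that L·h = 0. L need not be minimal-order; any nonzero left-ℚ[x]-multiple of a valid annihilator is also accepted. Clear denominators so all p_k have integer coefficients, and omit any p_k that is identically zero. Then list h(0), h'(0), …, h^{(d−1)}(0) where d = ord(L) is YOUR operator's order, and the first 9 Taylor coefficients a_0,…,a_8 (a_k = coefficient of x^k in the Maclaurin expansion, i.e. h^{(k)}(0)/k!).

f: a_k = 1, 1, 3, 5, 11, 21, 43, 85, 171, …
Change of var in L_f (x↦r) gives L₀.
∫: right-multiply L₀ by Dx.
L = (1 + 6·x + 12·x^2 + 8·x^3)·Dx + (-1 + x + 3·x^2 + 4·x^3 + 2·x^4)·Dx^2  (order 2).
h: a_k = 0, 1, 1/2, 4/3, 11/4, 29/5, 40/3, 219/7, 597/8, …
ICs: h(0) = 0, h′(0) = 1.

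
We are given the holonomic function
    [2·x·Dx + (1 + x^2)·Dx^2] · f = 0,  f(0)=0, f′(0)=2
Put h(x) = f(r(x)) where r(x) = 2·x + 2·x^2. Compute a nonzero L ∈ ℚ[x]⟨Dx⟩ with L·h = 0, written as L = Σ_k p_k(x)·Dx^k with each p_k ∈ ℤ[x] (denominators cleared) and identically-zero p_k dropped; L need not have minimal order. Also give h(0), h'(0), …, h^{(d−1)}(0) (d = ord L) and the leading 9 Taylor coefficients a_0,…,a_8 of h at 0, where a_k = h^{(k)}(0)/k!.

L = (-2 + 8·x + 32·x^2 + 48·x^3 + 24·x^4)·Dx + (1 + 2·x + 4·x^2 + 16·x^3 + 20·x^4 + 8·x^5)·Dx^2  (order 2).
h: a_k = 0, 4, 4, -16/3, -16, -16/5, 176/3, 640/7, -128, …
ICs: h(0) = 0, h′(0) = 4.

f: a_k = 0, 2, 0, -2/3, 0, 2/5, 0, -2/7, 0, …
L₀ from L_f via x↦r, Dx↦r'^{-1}Dx.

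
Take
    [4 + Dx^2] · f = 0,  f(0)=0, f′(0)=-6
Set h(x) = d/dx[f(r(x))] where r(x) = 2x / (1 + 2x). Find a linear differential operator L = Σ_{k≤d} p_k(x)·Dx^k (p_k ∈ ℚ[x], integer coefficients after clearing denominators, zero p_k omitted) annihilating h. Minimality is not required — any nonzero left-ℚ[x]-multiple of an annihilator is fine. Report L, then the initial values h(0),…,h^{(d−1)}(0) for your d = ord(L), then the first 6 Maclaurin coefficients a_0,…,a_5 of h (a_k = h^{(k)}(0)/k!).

L = (40 + 96·x + 96·x^2) + (12 + 72·x + 144·x^2 + 96·x^3)·Dx + (1 + 8·x + 24·x^2 + 32·x^3 + 16·x^4)·Dx^2  (order 2).
h: a_k = -12, 48, -48, -384, 2752, -11520, …
ICs: h(0) = -12, h′(0) = 48.

f: a_k = 0, -6, 0, 4, 0, -4/5, …
Substitute x→r, Dx→(1/r')Dx; clear ⇒ L₀.
h=h₀': d/dx-closure on L₀ ⇒ L.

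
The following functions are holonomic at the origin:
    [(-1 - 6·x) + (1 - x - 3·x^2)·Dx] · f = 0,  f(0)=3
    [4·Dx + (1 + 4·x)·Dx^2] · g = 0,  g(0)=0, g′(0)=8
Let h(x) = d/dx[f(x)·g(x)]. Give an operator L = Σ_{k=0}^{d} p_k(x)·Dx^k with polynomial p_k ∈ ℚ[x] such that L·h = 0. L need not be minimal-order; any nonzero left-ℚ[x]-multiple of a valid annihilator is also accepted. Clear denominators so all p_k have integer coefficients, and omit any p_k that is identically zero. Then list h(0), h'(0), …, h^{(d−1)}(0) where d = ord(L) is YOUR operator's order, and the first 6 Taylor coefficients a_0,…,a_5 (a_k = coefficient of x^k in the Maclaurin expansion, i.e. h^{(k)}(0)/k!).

L = (218 + 1080·x + 2592·x^2) + (-1 + 142·x + 1224·x^2 + 2016·x^3)·Dx + (-5 - 39·x - 37·x^2 + 228·x^3 + 288·x^4)·Dx^2  (order 2).
h: a_k = 24, -48, 528, -1120, 7384, -103776/5, …
ICs: h(0) = 24, h′(0) = -48.

f: a_k = 3, 3, 12, 21, 57, 120, …
g: a_k = 0, 8, -16, 128/3, -128, 2048/5, …
L₀ := L_f ⊗_s L_g (sym. prod.), ord ≤ 2.
Differentiate: ansatz ord ≤ ord L₀ ⇒ L.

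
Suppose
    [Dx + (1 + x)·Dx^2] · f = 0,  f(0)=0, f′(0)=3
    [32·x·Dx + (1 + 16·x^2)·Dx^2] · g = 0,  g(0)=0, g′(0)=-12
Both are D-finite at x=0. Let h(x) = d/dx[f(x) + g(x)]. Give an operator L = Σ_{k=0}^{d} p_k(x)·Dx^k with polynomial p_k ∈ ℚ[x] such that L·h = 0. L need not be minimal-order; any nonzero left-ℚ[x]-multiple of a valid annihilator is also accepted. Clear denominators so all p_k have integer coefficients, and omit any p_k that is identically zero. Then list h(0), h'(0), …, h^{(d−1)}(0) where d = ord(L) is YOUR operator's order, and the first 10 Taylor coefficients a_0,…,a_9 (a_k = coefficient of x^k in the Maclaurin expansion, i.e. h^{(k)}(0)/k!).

f: a_k = 0, 3, -3/2, 1, -3/4, 3/5, -1/2, 3/7, -3/8, 1/3, …
g: a_k = 0, -12, 0, 64, 0, -3072/5, 0, 49152/7, 0, -262144/3, …
h₀=f+g: left-lcm gives L₀, ord ≤ 4.
Differentiate: ansatz ord ≤ ord L₀ ⇒ L.
L = (-32 - 96·x + 1536·x^2 + 512·x^3) + (-34 - 64·x + 1440·x^2 + 3072·x^3 + 1024·x^4)·Dx + (-1 + 31·x + 32·x^2 + 512·x^3 + 768·x^4 + 256·x^5)·Dx^2  (order 2).
h: a_k = -9, -3, 195, -3, -3069, -3, 49155, -3, -786429, -3, …
ICs: h(0) = -9, h′(0) = -3.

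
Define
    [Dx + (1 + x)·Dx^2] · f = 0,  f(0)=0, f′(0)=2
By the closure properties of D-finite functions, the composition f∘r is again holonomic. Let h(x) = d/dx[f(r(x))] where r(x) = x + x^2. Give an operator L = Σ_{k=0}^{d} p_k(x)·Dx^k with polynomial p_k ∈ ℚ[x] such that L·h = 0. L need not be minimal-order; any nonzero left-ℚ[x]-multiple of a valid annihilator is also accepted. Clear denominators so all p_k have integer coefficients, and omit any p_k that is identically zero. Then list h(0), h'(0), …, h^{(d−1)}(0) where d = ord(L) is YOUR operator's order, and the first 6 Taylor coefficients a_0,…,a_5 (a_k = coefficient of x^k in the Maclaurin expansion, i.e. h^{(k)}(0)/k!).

L = (-1 + 2·x + 2·x^2) + (1 + 3·x + 3·x^2 + 2·x^3)·Dx  (order 1).
h: a_k = 2, 2, -4, 2, 2, -4, …
ICs: h(0) = 2.

f: a_k = 0, 2, -1, 2/3, -1/2, 2/5, …
Substitute x→r, Dx→(1/r')Dx; clear ⇒ L₀.
Differentiate: ansatz ord ≤ ord L₀ ⇒ L.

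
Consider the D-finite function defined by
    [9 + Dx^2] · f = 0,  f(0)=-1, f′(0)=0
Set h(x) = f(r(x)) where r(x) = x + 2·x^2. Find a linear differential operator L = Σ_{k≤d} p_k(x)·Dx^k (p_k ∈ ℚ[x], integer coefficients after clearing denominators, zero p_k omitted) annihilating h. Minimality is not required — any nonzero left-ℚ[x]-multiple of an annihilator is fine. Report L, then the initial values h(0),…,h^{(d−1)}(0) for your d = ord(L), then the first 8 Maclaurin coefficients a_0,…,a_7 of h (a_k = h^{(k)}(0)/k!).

L = (9 + 108·x + 432·x^2 + 576·x^3) - 4·Dx + (1 + 4·x)·Dx^2  (order 2).
h: a_k = -1, 0, 9/2, 18, 117/8, -27, -6399/80, -1917/20, …
ICs: h(0) = -1, h′(0) = 0.

f: a_k = -1, 0, 9/2, 0, -27/8, 0, 81/80, 0, …
Change of var in L_f (x↦r) gives L₀.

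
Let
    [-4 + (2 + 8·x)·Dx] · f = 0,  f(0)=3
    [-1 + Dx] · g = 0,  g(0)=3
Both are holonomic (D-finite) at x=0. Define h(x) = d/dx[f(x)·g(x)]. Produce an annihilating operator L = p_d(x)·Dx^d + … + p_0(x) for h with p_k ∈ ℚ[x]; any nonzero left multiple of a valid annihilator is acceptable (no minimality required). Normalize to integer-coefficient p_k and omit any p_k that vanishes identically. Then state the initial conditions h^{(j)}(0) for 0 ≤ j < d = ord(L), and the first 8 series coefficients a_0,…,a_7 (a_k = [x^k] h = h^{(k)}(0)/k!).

L = (1 + 24·x + 16·x^2) + (-3 - 16·x - 16·x^2)·Dx  (order 1).
h: a_k = 27, 9, 171/2, -477/2, 7113/8, -130461/40, 970131/80, -25470911/560, …
ICs: h(0) = 27.

f: a_k = 3, 6, -6, 12, -30, 84, -252, 792, …
g: a_k = 3, 3, 3/2, 1/2, 1/8, 1/40, 1/240, 1/1680, …
L₀ := L_f ⊗_s L_g (sym. prod.), ord ≤ 1.
h=h₀': d/dx-closure on L₀ ⇒ L.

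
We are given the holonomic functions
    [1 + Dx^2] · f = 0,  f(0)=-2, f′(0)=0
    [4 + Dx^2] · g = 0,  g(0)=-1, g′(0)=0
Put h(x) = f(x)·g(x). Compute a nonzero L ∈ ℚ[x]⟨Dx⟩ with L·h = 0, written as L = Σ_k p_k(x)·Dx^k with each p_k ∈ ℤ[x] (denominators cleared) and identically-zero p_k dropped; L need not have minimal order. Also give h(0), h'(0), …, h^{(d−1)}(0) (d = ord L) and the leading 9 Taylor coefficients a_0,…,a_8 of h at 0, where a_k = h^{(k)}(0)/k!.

f: a_k = -2, 0, 1, 0, -1/12, 0, 1/360, 0, -1/20160, …
g: a_k = -1, 0, 2, 0, -2/3, 0, 4/45, 0, -2/315, …
f·g: L₀ = L_f ⊗_s L_g, ord ≤ 2·2.
L = 9 + 10·Dx^2 + Dx^4  (order 4).
h: a_k = 2, 0, -5, 0, 41/12, 0, -73/72, 0, 3281/20160, …
ICs: h(0) = 2, h′(0) = 0, h′′(0) = -10, h′′′(0) = 0.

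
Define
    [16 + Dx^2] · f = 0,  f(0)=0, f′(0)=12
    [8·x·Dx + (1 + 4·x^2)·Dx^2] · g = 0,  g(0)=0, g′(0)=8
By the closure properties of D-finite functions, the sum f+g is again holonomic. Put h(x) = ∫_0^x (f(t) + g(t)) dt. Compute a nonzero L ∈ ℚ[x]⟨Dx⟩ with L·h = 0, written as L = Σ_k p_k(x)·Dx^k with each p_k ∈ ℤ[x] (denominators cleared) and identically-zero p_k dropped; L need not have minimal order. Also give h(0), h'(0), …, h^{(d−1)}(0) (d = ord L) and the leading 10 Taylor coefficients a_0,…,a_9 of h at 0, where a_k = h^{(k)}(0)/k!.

L = (-512·x + 5120·x^3 + 4096·x^5)·Dx^2 + (16 + 512·x^2 + 2304·x^4 + 2048·x^6)·Dx^3 + (-32·x + 320·x^3 + 256·x^5)·Dx^4 + (1 + 32·x^2 + 144·x^4 + 128·x^6)·Dx^5  (order 5).
h: a_k = 0, 0, 10, 0, -32/3, 0, 128/15, 0, -1088/105, 0, …
ICs: h(0) = 0, h′(0) = 0, h′′(0) = 20, h′′′(0) = 0, h′′′′(0) = -256.

f: a_k = 0, 12, 0, -32, 0, 128/5, 0, -1024/105, 0, 2048/945, …
g: a_k = 0, 8, 0, -32/3, 0, 128/5, 0, -512/7, 0, 2048/9, …
Sum ⇒ L₀ = lclm(L_f,L_g) in ℚ(x)⟨Dx⟩.
Integrate: L := L₀·Dx.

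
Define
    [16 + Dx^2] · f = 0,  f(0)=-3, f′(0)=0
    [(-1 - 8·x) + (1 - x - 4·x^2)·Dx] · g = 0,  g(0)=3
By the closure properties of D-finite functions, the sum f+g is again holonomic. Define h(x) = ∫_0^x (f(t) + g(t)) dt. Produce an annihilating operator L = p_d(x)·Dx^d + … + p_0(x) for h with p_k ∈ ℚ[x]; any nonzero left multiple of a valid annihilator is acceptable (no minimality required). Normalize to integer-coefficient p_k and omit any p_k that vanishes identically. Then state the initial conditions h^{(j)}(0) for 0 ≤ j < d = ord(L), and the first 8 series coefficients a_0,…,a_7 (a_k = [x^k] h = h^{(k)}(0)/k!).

L = (-560 - 4608·x - 1664·x^2 - 6144·x^3 - 10240·x^4 - 16384·x^5)·Dx + (208 - 272·x - 896·x^2 + 1408·x^3 + 1536·x^4 - 6144·x^5 - 8192·x^6)·Dx^2 + (-35 - 288·x - 104·x^2 - 384·x^3 - 640·x^4 - 1024·x^5)·Dx^3 + (13 - 17·x - 56·x^2 + 88·x^3 + 96·x^4 - 384·x^5 - 512·x^6)·Dx^4  (order 4).
h: a_k = 0, 0, 3/2, 13, 27/4, 11, 65/2, 8401/105, …
ICs: h(0) = 0, h′(0) = 0, h′′(0) = 3, h′′′(0) = 78.

f: a_k = -3, 0, 24, 0, -32, 0, 256/15, 0, …
g: a_k = 3, 3, 15, 27, 87, 195, 543, 1323, …
Weyl lclm of L_f,L_g ⇒ L₀ (ord ≤ 3).
∫: right-multiply L₀ by Dx.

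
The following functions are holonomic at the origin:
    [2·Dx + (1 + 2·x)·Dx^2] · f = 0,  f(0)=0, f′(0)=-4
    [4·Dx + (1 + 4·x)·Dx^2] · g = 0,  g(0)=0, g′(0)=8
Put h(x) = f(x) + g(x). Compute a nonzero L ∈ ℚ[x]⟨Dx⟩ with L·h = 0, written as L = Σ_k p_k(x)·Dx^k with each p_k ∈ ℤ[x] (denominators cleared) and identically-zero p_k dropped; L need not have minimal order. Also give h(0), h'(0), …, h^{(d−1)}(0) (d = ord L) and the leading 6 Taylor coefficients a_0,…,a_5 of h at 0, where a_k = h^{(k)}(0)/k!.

f: a_k = 0, -4, 4, -16/3, 8, -64/5, …
g: a_k = 0, 8, -16, 128/3, -128, 2048/5, …
f+g: L₀ = lclm(L_f,L_g), ord ≤ 2+2.
L = 16·Dx + (12 + 32·x)·Dx^2 + (1 + 6·x + 8·x^2)·Dx^3  (order 3).
h: a_k = 0, 4, -12, 112/3, -120, 1984/5, …
ICs: h(0) = 0, h′(0) = 4, h′′(0) = -24.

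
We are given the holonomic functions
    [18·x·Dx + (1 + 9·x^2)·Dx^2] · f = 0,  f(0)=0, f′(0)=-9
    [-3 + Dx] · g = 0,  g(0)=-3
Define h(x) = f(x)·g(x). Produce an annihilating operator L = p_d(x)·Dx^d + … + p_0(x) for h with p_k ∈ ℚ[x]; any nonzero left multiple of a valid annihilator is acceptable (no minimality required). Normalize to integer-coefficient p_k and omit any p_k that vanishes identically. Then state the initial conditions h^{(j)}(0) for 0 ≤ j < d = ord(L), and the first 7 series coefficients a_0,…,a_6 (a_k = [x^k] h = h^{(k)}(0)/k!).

f: a_k = 0, -9, 0, 27, 0, -729/5, 0, …
g: a_k = -3, -9, -27/2, -27/2, -81/8, -243/40, -243/80, …
Sym-product of L_f,L_g gives L₀ (≤ ord 2).
L = (9 - 54·x + 81·x^2) + (-6 + 18·x - 54·x^2)·Dx + (1 + 9·x^2)·Dx^2  (order 2).
h: a_k = 0, 27, 81, 81/2, -243/2, 6561/40, 8019/8, …
ICs: h(0) = 0, h′(0) = 27.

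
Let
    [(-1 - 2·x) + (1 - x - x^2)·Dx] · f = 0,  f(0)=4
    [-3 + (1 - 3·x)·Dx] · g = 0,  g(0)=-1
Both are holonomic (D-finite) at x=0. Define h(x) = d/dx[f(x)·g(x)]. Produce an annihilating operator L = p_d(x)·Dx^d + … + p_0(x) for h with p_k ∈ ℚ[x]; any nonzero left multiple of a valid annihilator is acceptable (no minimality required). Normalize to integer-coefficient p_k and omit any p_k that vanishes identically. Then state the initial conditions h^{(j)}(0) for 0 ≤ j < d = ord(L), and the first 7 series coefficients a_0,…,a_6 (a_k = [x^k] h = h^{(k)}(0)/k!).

f: a_k = 4, 4, 8, 12, 20, 32, 52, …
g: a_k = -1, -3, -9, -27, -81, -243, -729, …
f·g: L₀ = L_f ⊗_s L_g, ord ≤ 1·1.
h=h₀': d/dx-closure on L₀ ⇒ L.
L = (28 - 66·x - 48·x^2 + 96·x^3 + 108·x^4) + (-4 + 20·x - 15·x^2 - 40·x^3 + 30·x^4 + 27·x^5)·Dx  (order 1).
h: a_k = -16, -112, -540, -2240, -8560, -31128, -109536, …
ICs: h(0) = -16.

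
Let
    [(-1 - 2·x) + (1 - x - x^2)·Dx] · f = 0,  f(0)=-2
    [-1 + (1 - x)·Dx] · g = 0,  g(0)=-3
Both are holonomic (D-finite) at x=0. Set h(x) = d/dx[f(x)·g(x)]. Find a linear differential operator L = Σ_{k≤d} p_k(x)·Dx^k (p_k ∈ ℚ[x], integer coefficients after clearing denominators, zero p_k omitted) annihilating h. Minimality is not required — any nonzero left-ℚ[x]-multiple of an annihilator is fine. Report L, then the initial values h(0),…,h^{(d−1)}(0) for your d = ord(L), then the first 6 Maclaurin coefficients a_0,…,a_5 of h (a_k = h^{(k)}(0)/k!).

L = (8 - 6·x - 12·x^2 + 12·x^4) + (-2 + 4·x + 3·x^2 - 8·x^3 + 3·x^5)·Dx  (order 1).
h: a_k = 12, 48, 126, 288, 600, 1188, …
ICs: h(0) = 12.

f: a_k = -2, -2, -4, -6, -10, -16, …
g: a_k = -3, -3, -3, -3, -3, -3, …
h₀=f·g: eliminate ⇒ L₀, order ≤ 1·1.
h₀' ⇒ L via d/dx closure of L₀.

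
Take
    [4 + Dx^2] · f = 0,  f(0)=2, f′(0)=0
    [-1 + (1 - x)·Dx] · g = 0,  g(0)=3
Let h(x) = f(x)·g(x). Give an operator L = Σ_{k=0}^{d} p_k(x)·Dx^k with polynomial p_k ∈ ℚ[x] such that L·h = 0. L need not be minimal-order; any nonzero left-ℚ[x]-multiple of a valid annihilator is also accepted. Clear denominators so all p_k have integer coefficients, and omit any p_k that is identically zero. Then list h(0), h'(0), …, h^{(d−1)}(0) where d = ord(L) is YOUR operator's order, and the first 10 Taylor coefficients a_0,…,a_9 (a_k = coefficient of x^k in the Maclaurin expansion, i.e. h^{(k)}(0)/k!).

f: a_k = 2, 0, -4, 0, 4/3, 0, -8/45, 0, 4/315, 0, …
g: a_k = 3, 3, 3, 3, 3, 3, 3, 3, 3, 3, …
Product ⇒ symmetric product L₀, ord ≤ 2.
L = (-4 + 4·x) + 2·Dx + (-1 + x)·Dx^2  (order 2).
h: a_k = 6, 6, -6, -6, -2, -2, -38/15, -38/15, -262/105, -262/105, …
ICs: h(0) = 6, h′(0) = 6.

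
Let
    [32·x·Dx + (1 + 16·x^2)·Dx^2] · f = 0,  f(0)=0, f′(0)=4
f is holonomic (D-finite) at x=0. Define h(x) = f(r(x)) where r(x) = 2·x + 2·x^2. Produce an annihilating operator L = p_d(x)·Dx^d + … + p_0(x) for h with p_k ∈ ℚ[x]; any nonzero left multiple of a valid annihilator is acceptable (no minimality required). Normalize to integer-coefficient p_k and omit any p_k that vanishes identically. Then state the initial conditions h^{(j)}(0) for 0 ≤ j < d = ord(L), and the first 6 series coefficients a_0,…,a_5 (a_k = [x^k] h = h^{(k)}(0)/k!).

L = (-2 + 128·x + 512·x^2 + 768·x^3 + 384·x^4)·Dx + (1 + 2·x + 64·x^2 + 256·x^3 + 320·x^4 + 128·x^5)·Dx^2  (order 2).
h: a_k = 0, 8, 8, -512/3, -512, 30208/5, …
ICs: h(0) = 0, h′(0) = 8.

f: a_k = 0, 4, 0, -64/3, 0, 1024/5, …
h₀=f(r): pull back L_f along r ⇒ L₀.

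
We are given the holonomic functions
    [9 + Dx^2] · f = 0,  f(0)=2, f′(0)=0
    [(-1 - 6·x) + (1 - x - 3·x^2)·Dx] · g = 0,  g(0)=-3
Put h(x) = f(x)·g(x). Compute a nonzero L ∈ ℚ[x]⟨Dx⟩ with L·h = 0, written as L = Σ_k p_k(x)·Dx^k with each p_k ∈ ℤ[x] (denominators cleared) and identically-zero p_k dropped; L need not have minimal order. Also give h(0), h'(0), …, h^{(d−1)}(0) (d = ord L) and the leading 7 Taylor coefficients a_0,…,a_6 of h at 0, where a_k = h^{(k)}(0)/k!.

L = (-3 + 9·x + 27·x^2) + (2 + 12·x)·Dx + (-1 + x + 3·x^2)·Dx^2  (order 2).
h: a_k = -6, -6, 3, -15, -105/4, -285/4, -5757/40, …
ICs: h(0) = -6, h′(0) = -6.

f: a_k = 2, 0, -9, 0, 27/4, 0, -81/40, …
g: a_k = -3, -3, -12, -21, -57, -120, -291, …
h₀=f·g: eliminate ⇒ L₀, order ≤ 2·1.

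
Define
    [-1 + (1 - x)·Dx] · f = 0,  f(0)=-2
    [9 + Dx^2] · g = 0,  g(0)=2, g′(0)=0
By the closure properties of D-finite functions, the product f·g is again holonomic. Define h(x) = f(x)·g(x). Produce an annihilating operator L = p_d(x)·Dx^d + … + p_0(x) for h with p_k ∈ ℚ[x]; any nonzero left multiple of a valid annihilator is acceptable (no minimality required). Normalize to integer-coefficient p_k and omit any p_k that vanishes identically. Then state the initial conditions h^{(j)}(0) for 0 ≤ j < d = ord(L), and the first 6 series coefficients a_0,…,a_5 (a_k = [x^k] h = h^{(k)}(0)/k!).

L = (-9 + 9·x) + 2·Dx + (-1 + x)·Dx^2  (order 2).
h: a_k = -4, -4, 14, 14, 1/2, 1/2, …
ICs: h(0) = -4, h′(0) = -4.

f: a_k = -2, -2, -2, -2, -2, -2, …
g: a_k = 2, 0, -9, 0, 27/4, 0, …
L₀ := L_f ⊗_s L_g (sym. prod.), ord ≤ 2.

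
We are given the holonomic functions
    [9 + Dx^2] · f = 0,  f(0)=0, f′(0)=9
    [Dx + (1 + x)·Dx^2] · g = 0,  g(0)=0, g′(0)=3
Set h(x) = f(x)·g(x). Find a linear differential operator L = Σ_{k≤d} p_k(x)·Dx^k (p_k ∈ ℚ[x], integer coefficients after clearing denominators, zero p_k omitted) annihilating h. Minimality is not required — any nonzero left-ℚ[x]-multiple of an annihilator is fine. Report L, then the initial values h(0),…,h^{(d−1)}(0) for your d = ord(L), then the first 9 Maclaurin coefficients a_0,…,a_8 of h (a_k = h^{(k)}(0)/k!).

L = (2493 + 10854·x + 17091·x^2 + 11664·x^3 + 2916·x^4) + (612 + 1908·x + 1944·x^2 + 648·x^3)·Dx + (592 + 2484·x + 3834·x^2 + 2592·x^3 + 648·x^4)·Dx^2 + (68 + 212·x + 216·x^2 + 72·x^3)·Dx^3 + (35 + 142·x + 215·x^2 + 144·x^3 + 36·x^4)·Dx^4  (order 4).
h: a_k = 0, 0, 27, -27/2, -63/2, 27/2, 81/8, -279/80, -1161/560, …
ICs: h(0) = 0, h′(0) = 0, h′′(0) = 54, h′′′(0) = -81.

f: a_k = 0, 9, 0, -27/2, 0, 243/40, 0, -729/560, 0, …
g: a_k = 0, 3, -3/2, 1, -3/4, 3/5, -1/2, 3/7, -3/8, …
Product ⇒ symmetric product L₀, ord ≤ 4.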